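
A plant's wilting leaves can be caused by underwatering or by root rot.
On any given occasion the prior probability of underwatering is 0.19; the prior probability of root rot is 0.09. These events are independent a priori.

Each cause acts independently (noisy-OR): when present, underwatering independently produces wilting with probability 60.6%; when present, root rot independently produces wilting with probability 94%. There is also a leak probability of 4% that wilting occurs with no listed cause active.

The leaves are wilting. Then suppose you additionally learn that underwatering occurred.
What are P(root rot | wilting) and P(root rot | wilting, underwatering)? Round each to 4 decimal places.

P(root rot | wilting) ≈ 0.3841; P(root rot | wilting, underwatering) ≈ 0.1345

Under noisy-OR, P(wilting | causes) = 1 − (1−0.04)·∏(1−qᵢ) over the active causes.
By total probability over the 4 (underwatering, root rot) configurations:
  P(wilting) = 0.04·0.81·0.91 + 0.9424·0.81·0.09 + 0.62176·0.19·0.91 + 0.977306·0.19·0.09
        = 0.029484 + 0.068701 + 0.107502 + 0.016712 = 0.222399
The terms with root rot present sum to 0.085413, so
  P(root rot | wilting) = 0.085413 / 0.222399 ≈ 0.3841

Now condition on the additional information:
P(wilting | underwatering) = 0.62176*0.91 + 0.977306*0.09 = 0.565802 + 0.087958 = 0.653760
Restricting to configurations with root rot present: 0.977306*0.09 = 0.087958.
Hence the posterior is 0.087958/0.653760 ≈ 0.1345.
Conditioning on underwatering lowers the posterior on root rot: the classic explaining-away effect in a common-effect structure.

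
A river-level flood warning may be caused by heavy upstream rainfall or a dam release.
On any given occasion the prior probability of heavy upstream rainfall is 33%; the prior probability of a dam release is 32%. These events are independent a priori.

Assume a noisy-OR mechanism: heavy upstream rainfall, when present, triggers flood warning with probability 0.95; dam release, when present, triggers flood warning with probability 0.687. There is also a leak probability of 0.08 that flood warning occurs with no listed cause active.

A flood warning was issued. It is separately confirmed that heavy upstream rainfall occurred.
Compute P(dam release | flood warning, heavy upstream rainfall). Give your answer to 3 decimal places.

P(dam release | flood warning, heavy upstream rainfall) ≈ 0.327

Under noisy-OR, P(flood warning | causes) = 1 − (1−0.08)·∏(1−qᵢ) over the active causes.
P(flood warning | heavy upstream rainfall) = 0.954·0.68 + 0.985602·0.32 = 0.648720 + 0.315393 = 0.964113
The dam release-present share is 0.985602·0.32 = 0.315393.
Hence the posterior is 0.315393/0.964113 ≈ 0.327.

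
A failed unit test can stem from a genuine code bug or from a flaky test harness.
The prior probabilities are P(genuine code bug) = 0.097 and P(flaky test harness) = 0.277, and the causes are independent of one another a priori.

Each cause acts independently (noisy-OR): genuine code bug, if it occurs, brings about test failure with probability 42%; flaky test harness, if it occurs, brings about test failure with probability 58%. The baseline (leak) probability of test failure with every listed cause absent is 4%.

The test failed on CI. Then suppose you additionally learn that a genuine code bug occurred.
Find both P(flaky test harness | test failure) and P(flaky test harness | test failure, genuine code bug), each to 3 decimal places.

P(flaky test harness | test failure) ≈ 0.748; P(flaky test harness | test failure, genuine code bug) ≈ 0.398

Under noisy-OR, P(test failure | causes) = 1 − (1−0.04)·∏(1−qᵢ) over the active causes.
P(test failure) = 0.04*0.903*0.723 + 0.5968*0.903*0.277 + 0.4432*0.097*0.723 + 0.766144*0.097*0.277 = 0.026115 + 0.149278 + 0.031082 + 0.020586 = 0.227061
The flaky test harness-present share is 0.149278 + 0.020586 = 0.169864.
P(flaky test harness | test failure) = 0.169864 / 0.227061 ≈ 0.748

With the extra evidence:
By total probability over both values of flaky test harness:
  P(test failure | genuine code bug) = 0.4432·0.723 + 0.766144·0.277
        = 0.320434 + 0.212222 = 0.532656
The terms with flaky test harness present sum to 0.212222, so
  P(flaky test harness | test failure, genuine code bug) = 0.212222 / 0.532656 ≈ 0.398
The drop from 0.748 to 0.398 is the explaining-away (discounting) effect.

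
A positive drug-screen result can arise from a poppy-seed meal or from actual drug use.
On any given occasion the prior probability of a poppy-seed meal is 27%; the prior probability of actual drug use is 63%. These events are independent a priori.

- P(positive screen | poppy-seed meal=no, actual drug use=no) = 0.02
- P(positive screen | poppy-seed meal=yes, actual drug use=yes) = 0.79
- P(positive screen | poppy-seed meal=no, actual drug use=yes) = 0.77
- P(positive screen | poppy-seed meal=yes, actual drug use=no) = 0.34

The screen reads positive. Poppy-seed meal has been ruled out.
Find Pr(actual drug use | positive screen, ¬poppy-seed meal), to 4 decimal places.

Pr(actual drug use | positive screen, ¬poppy-seed meal) ≈ 0.9850

Enumerate both values of actual drug use and weight by the priors:
  P(positive screen | ¬poppy-seed meal) = 0.02×0.37 + 0.77×0.63
        = 0.007400 + 0.485100 = 0.492500
The terms with actual drug use present sum to 0.485100, so
  P(actual drug use | positive screen, ¬poppy-seed meal) = 0.485100 / 0.492500 ≈ 0.9850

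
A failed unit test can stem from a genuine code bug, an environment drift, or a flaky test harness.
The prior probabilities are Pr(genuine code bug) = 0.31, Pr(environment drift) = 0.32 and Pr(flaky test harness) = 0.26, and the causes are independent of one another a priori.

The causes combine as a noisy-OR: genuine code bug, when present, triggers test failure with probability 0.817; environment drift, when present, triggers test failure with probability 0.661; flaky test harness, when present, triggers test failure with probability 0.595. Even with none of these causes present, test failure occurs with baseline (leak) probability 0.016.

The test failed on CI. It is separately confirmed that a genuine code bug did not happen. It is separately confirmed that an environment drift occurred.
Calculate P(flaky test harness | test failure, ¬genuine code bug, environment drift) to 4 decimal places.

P(flaky test harness | test failure, ¬genuine code bug, environment drift) ≈ 0.3132

Under noisy-OR, P(test failure | causes) = 1 − (1−0.016)·∏(1−qᵢ) over the active causes.
Numerator (weight on configurations with flaky test harness): 0.864902*0.26 = 0.224875
Denominator P(test failure | ¬genuine code bug, environment drift): 0.666424*0.74 + 0.864902*0.26 = 0.718029
Posterior = 0.224875 / 0.718029 ≈ 0.3132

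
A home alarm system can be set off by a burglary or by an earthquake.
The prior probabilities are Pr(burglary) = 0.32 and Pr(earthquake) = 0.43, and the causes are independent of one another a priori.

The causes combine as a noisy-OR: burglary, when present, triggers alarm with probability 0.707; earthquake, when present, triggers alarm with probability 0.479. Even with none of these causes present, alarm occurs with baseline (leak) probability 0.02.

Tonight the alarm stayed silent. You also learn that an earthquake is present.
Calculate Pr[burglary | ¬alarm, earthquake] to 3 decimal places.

Pr[burglary | ¬alarm, earthquake] ≈ 0.121

Under noisy-OR, P(alarm | causes) = 1 − (1−0.02)·∏(1−qᵢ) over the active causes.
Enumerate both values of burglary and weight by the priors:
  P(¬alarm | earthquake) = 0.51058*0.68 + 0.1496*0.32
        = 0.347194 + 0.047872 = 0.395066
The terms with burglary present sum to 0.047872, so
  P(burglary | ¬alarm, earthquake) = 0.047872 / 0.395066 ≈ 0.121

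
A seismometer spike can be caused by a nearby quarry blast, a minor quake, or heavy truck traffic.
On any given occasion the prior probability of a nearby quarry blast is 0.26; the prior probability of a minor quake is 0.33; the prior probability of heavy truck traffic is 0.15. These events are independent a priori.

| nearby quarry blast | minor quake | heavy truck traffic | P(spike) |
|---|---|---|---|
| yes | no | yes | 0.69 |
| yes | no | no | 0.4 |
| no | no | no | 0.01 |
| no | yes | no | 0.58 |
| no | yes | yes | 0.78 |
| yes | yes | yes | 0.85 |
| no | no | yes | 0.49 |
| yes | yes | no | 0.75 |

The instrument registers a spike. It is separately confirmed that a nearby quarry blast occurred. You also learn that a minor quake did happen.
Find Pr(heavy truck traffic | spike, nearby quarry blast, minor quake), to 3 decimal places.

P(spike | nearby quarry blast, minor quake) = 0.75·0.85 + 0.85·0.15 = 0.637500 + 0.127500 = 0.765000
Of this, 0.127500 comes from 0.85·0.15 (the heavy truck traffic=true cases).
P(heavy truck traffic | spike, nearby quarry blast, minor quake) = 0.127500 / 0.765000 ≈ 0.167

Pr(heavy truck traffic | spike, nearby quarry blast, minor quake) ≈ 0.167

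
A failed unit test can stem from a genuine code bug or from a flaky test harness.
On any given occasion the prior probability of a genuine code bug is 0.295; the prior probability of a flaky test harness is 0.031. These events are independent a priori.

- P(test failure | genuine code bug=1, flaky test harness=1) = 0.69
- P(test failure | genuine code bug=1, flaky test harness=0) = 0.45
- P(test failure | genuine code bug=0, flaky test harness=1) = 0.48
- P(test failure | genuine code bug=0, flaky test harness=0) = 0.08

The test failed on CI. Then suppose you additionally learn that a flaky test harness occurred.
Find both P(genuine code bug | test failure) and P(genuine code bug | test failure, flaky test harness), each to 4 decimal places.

P(genuine code bug | test failure) ≈ 0.6744; P(genuine code bug | test failure, flaky test harness) ≈ 0.3756

P(test failure) = 0.08×0.705×0.969 + 0.48×0.705×0.031 + 0.45×0.295×0.969 + 0.69×0.295×0.031 = 0.054652 + 0.010490 + 0.128635 + 0.006310 = 0.200087
The genuine code bug-present share is 0.128635 + 0.006310 = 0.134945.
P(genuine code bug | test failure) = 0.134945 / 0.200087 ≈ 0.6744

With the extra evidence:
P(test failure | flaky test harness) = 0.48*0.705 + 0.69*0.295 = 0.338400 + 0.203550 = 0.541950
Restricting to configurations with genuine code bug present: 0.69*0.295 = 0.203550.
So P(genuine code bug | test failure, flaky test harness) = 0.203550/0.541950 ≈ 0.3756.
The drop from 0.6744 to 0.3756 is the explaining-away (discounting) effect.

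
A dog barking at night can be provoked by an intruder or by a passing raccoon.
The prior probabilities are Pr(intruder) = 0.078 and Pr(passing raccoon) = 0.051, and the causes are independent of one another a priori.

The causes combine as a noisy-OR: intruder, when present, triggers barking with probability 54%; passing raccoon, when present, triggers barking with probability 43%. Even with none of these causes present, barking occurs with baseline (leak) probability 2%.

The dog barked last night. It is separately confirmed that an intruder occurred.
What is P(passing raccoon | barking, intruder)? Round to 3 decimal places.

Under noisy-OR, P(barking | causes) = 1 − (1−0.02)·∏(1−qᵢ) over the active causes.
By total probability over both values of passing raccoon:
  P(barking | intruder) = 0.5492·0.949 + 0.743044·0.051
        = 0.521191 + 0.037895 = 0.559086
Configurations with passing raccoon contribute 0.037895, so
  P(passing raccoon | barking, intruder) = 0.037895 / 0.559086 ≈ 0.068

P(passing raccoon | barking, intruder) ≈ 0.068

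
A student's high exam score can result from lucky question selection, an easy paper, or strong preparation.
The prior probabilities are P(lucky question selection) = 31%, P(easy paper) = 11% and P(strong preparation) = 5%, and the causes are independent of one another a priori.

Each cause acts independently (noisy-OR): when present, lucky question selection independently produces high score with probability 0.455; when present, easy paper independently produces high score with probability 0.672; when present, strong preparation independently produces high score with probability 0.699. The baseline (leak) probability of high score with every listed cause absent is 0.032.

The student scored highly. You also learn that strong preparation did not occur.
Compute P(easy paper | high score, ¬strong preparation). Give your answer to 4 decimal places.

P(easy paper | high score, ¬strong preparation) ≈ 0.3478

Under noisy-OR, P(high score | causes) = 1 − (1−0.032)·∏(1−qᵢ) over the active causes.
Numerator (weight on configurations with easy paper): 0.051801 + 0.028199 = 0.080000
The normalizing constant is 0.032·0.69·0.89 + 0.682496·0.69·0.11 + 0.47244·0.31·0.89 + 0.82696·0.31·0.11 = 0.229997
P(easy paper | high score, ¬strong preparation) = 0.080000/0.229997 ≈ 0.3478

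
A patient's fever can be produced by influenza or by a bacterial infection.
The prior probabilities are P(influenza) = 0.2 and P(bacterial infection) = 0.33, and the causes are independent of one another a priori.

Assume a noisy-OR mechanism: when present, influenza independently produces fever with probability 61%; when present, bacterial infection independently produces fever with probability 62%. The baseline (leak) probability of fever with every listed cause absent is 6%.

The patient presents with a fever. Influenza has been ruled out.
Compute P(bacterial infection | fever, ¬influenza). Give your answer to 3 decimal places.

P(bacterial infection | fever, ¬influenza) ≈ 0.841

Under noisy-OR, P(fever | causes) = 1 − (1−0.06)·∏(1−qᵢ) over the active causes.
Weight on bacterial infection=true, given the evidence: 0.6428×0.33 = 0.212124
The normalizing constant is 0.06×0.67 + 0.6428×0.33 = 0.252324
P(bacterial infection | fever, ¬influenza) = 0.212124/0.252324 ≈ 0.841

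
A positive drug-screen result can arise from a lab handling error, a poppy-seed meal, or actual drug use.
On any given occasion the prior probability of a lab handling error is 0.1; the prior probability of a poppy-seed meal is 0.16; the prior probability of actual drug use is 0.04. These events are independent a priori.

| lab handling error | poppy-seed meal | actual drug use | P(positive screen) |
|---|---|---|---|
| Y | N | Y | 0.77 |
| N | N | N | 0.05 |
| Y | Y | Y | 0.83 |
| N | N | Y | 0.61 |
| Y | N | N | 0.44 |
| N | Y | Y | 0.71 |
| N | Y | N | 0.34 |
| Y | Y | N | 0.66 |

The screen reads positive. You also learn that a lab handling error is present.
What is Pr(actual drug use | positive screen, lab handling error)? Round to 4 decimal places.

Numerator (weight on configurations with actual drug use): 0.025872 + 0.005312 = 0.031184
The normalizing constant is 0.44×0.84×0.96 + 0.77×0.84×0.04 + 0.66×0.16×0.96 + 0.83×0.16×0.04 = 0.487376
Posterior = 0.031184 / 0.487376 ≈ 0.0640

Pr(actual drug use | positive screen, lab handling error) ≈ 0.0640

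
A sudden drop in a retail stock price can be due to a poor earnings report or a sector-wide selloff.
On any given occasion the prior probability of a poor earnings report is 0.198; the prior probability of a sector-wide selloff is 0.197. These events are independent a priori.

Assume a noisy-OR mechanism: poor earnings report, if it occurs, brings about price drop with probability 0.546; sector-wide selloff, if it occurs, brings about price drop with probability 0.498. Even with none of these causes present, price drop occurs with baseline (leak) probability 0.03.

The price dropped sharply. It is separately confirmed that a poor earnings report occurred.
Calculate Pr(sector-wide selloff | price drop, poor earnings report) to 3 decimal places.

Under noisy-OR, P(price drop | causes) = 1 − (1−0.03)·∏(1−qᵢ) over the active causes.
Numerator (weight on configurations with sector-wide selloff): 0.778929*0.197 = 0.153449
The normalizing constant is 0.55962*0.803 + 0.778929*0.197 = 0.602824
Posterior = 0.153449 / 0.602824 ≈ 0.255

Pr(sector-wide selloff | price drop, poor earnings report) ≈ 0.255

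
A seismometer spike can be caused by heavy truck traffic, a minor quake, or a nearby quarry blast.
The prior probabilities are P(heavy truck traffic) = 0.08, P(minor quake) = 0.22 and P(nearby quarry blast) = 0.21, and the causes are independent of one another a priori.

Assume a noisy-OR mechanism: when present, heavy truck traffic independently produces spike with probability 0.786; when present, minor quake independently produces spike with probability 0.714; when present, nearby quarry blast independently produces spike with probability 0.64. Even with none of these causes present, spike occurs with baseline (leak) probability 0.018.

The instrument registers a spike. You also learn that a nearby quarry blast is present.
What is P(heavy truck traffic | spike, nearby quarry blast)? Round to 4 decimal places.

Under noisy-OR, P(spike | causes) = 1 − (1−0.018)·∏(1−qᵢ) over the active causes.
P(spike | nearby quarry blast) = 0.64648×0.92×0.78 + 0.898893×0.92×0.22 + 0.924347×0.08×0.78 + 0.978363×0.08×0.22 = 0.463914 + 0.181936 + 0.057679 + 0.017219 = 0.720748
Restricting to configurations with heavy truck traffic present: 0.057679 + 0.017219 = 0.074898.
P(heavy truck traffic | spike, nearby quarry blast) = 0.074898 / 0.720748 ≈ 0.1039

P(heavy truck traffic | spike, nearby quarry blast) ≈ 0.1039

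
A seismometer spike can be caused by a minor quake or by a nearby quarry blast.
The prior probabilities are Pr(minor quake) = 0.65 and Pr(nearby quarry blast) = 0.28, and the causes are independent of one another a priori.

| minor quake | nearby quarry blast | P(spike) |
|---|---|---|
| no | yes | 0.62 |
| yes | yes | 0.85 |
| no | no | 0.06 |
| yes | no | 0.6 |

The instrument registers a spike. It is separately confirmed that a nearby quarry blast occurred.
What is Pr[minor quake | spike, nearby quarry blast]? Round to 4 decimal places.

Pr[minor quake | spike, nearby quarry blast] ≈ 0.7180

For the numerator, keep only minor quake=true terms: 0.85×0.65 = 0.552500
Denominator P(spike | nearby quarry blast): 0.62×0.35 + 0.85×0.65 = 0.769500
Posterior = 0.552500 / 0.769500 ≈ 0.7180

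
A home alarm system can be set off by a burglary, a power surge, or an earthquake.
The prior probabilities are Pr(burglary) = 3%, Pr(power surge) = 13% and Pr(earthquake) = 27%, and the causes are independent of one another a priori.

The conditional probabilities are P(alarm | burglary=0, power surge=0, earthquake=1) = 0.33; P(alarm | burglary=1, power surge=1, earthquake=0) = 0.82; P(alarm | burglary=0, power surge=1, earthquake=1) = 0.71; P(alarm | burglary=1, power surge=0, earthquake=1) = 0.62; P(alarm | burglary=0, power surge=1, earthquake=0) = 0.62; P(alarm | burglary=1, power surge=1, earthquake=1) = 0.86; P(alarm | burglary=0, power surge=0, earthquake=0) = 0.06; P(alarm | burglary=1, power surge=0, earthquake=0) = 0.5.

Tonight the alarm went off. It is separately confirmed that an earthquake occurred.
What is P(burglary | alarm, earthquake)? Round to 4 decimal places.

P(burglary | alarm, earthquake) ≈ 0.0504

Weight on burglary=true, given the evidence: 0.016182 + 0.003354 = 0.019536
Normalizer over all consistent configurations: 0.33×0.97×0.87 + 0.71×0.97×0.13 + 0.62×0.03×0.87 + 0.86×0.03×0.13 = 0.387554
P(burglary | alarm, earthquake) = 0.019536/0.387554 ≈ 0.0504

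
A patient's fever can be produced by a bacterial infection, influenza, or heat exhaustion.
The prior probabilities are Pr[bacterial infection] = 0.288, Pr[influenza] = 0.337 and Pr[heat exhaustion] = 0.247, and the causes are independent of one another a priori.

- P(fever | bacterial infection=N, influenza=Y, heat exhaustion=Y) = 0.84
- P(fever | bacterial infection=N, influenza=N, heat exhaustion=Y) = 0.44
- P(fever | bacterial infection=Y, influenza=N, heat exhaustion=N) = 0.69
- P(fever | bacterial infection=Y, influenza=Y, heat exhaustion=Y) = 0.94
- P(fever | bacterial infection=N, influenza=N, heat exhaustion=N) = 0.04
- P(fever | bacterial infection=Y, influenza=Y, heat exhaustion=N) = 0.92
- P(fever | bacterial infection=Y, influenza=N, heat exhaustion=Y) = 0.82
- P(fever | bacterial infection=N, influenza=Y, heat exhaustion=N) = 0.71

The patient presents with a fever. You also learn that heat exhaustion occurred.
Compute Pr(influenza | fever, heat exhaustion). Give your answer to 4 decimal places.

Sum P(fever|·) weighted by the priors over the 4 (bacterial infection, influenza) configurations:
  P(fever | heat exhaustion) = 0.44×0.712×0.663 + 0.84×0.712×0.337 + 0.82×0.288×0.663 + 0.94×0.288×0.337
        = 0.207705 + 0.201553 + 0.156574 + 0.091233 = 0.657065
Configurations with influenza contribute 0.292786, so
  P(influenza | fever, heat exhaustion) = 0.292786 / 0.657065 ≈ 0.4456

Pr(influenza | fever, heat exhaustion) ≈ 0.4456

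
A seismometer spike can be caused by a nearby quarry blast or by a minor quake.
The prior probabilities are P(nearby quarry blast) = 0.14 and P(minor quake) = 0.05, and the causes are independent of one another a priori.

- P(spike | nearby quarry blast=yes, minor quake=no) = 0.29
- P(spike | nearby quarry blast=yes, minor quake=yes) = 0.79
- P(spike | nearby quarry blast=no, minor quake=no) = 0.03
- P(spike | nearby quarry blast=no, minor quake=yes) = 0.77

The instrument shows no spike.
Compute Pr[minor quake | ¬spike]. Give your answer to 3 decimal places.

For the numerator, keep only minor quake=true terms: 0.009890 + 0.001470 = 0.011360
Denominator P(¬spike): 0.97·0.86·0.95 + 0.23·0.86·0.05 + 0.71·0.14·0.95 + 0.21·0.14·0.05 = 0.898280
Posterior = 0.011360 / 0.898280 ≈ 0.013

Pr[minor quake | ¬spike] ≈ 0.013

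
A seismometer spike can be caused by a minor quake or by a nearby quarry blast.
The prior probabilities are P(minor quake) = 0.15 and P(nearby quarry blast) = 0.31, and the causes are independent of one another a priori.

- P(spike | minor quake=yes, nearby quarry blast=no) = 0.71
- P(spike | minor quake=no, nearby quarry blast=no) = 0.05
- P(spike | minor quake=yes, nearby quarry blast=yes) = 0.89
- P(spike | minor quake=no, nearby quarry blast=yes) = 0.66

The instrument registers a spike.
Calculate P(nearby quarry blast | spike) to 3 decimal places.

P(nearby quarry blast | spike) ≈ 0.677

For the numerator, keep only nearby quarry blast=true terms: 0.173910 + 0.041385 = 0.215295
Normalizer over all consistent configurations: 0.05*0.85*0.69 + 0.66*0.85*0.31 + 0.71*0.15*0.69 + 0.89*0.15*0.31 = 0.318105
P(nearby quarry blast | spike) = 0.215295/0.318105 ≈ 0.677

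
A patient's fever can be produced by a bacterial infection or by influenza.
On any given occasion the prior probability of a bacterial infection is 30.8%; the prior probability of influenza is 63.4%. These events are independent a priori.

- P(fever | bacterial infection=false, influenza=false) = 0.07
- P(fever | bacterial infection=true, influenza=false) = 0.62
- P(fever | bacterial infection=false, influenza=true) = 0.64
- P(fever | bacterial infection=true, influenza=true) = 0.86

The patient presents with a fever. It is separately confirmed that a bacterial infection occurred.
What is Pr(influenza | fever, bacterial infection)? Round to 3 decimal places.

By total probability over both values of influenza:
  P(fever | bacterial infection) = 0.62*0.366 + 0.86*0.634
        = 0.226920 + 0.545240 = 0.772160
The terms with influenza present sum to 0.545240, so
  P(influenza | fever, bacterial infection) = 0.545240 / 0.772160 ≈ 0.706

Pr(influenza | fever, bacterial infection) ≈ 0.706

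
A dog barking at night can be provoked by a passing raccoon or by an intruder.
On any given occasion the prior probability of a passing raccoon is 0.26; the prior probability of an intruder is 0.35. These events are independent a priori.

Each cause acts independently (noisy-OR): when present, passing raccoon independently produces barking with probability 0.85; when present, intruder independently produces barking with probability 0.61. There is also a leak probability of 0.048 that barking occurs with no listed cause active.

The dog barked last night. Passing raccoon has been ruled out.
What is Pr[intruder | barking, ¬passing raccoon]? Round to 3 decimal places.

Pr[intruder | barking, ¬passing raccoon] ≈ 0.876

Under noisy-OR, P(barking | causes) = 1 − (1−0.048)·∏(1−qᵢ) over the active causes.
Numerator (weight on configurations with intruder): 0.62872×0.35 = 0.220052
Normalizer over all consistent configurations: 0.048×0.65 + 0.62872×0.35 = 0.251252
P(intruder | barking, ¬passing raccoon) = 0.220052/0.251252 ≈ 0.876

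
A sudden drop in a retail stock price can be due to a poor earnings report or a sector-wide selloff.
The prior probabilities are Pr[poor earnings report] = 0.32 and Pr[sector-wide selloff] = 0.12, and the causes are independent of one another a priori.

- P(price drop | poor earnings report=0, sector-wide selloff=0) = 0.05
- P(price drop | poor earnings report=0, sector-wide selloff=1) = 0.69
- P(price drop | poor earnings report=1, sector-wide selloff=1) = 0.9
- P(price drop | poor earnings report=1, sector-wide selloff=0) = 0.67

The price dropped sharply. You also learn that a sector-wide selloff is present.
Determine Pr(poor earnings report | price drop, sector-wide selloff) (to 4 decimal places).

Pr(poor earnings report | price drop, sector-wide selloff) ≈ 0.3803

Enumerate both values of poor earnings report and weight by the priors:
  P(price drop | sector-wide selloff) = 0.69×0.68 + 0.9×0.32
        = 0.469200 + 0.288000 = 0.757200
The terms with poor earnings report present sum to 0.288000, so
  P(poor earnings report | price drop, sector-wide selloff) = 0.288000 / 0.757200 ≈ 0.3803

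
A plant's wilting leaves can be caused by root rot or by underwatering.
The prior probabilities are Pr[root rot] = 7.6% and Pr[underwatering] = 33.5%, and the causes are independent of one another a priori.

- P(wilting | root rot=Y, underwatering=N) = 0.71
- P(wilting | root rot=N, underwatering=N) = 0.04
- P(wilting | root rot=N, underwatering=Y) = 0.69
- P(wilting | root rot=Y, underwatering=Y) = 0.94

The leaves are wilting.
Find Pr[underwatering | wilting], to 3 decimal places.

Pr[underwatering | wilting] ≈ 0.797

P(wilting) = 0.04×0.924×0.665 + 0.69×0.924×0.335 + 0.71×0.076×0.665 + 0.94×0.076×0.335 = 0.024578 + 0.213583 + 0.035883 + 0.023932 = 0.297976
The underwatering-present share is 0.213583 + 0.023932 = 0.237515.
Hence the posterior is 0.237515/0.297976 ≈ 0.797.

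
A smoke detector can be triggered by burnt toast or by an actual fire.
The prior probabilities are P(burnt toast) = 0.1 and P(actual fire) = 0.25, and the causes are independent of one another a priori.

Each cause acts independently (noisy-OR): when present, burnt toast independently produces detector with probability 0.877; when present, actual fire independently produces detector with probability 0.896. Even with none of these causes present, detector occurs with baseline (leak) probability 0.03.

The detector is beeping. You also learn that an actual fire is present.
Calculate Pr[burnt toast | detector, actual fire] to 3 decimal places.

Pr[burnt toast | detector, actual fire] ≈ 0.109

Under noisy-OR, P(detector | causes) = 1 − (1−0.03)·∏(1−qᵢ) over the active causes.
By total probability over both values of burnt toast:
  P(detector | actual fire) = 0.89912*0.9 + 0.987592*0.1
        = 0.809208 + 0.098759 = 0.907967
Configurations with burnt toast contribute 0.098759, so
  P(burnt toast | detector, actual fire) = 0.098759 / 0.907967 ≈ 0.109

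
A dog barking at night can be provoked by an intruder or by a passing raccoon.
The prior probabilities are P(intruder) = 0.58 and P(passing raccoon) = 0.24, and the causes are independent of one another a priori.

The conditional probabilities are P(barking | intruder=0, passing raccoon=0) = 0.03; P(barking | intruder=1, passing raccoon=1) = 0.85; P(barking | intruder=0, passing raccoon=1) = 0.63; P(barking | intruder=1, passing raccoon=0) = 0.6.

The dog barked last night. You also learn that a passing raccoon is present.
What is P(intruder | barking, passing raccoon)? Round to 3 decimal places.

P(intruder | barking, passing raccoon) ≈ 0.651

P(barking | passing raccoon) = 0.63×0.42 + 0.85×0.58 = 0.264600 + 0.493000 = 0.757600
Restricting to configurations with intruder present: 0.85×0.58 = 0.493000.
Hence the posterior is 0.493000/0.757600 ≈ 0.651.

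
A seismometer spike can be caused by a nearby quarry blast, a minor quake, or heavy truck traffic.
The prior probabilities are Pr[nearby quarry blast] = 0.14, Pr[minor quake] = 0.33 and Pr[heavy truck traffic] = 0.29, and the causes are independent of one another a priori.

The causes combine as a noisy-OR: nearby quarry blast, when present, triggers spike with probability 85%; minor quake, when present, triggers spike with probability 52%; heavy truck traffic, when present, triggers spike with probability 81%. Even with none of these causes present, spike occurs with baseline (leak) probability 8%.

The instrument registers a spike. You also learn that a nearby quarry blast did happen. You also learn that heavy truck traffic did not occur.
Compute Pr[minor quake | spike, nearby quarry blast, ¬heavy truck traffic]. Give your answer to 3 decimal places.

Under noisy-OR, P(spike | causes) = 1 − (1−0.08)·∏(1−qᵢ) over the active causes.
Numerator (weight on configurations with minor quake): 0.93376×0.33 = 0.308141
The normalizing constant is 0.862×0.67 + 0.93376×0.33 = 0.885681
P(minor quake | spike, nearby quarry blast, ¬heavy truck traffic) = 0.308141/0.885681 ≈ 0.348

Pr[minor quake | spike, nearby quarry blast, ¬heavy truck traffic] ≈ 0.348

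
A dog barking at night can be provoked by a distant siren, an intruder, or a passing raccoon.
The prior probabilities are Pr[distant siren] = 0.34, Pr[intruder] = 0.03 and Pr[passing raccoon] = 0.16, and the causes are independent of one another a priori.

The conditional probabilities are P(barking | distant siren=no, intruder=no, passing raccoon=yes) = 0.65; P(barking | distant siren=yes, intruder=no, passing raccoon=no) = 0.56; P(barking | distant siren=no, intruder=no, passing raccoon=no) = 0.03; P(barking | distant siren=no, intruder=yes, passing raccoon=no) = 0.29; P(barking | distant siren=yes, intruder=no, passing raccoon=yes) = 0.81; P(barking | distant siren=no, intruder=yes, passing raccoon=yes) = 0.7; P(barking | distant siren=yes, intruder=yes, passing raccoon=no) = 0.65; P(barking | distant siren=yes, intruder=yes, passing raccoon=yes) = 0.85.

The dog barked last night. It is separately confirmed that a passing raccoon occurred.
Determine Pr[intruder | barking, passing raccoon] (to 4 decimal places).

Pr[intruder | barking, passing raccoon] ≈ 0.0319

Sum P(barking|·) weighted by the priors over the 4 (distant siren, intruder) configurations:
  P(barking | passing raccoon) = 0.65·0.66·0.97 + 0.7·0.66·0.03 + 0.81·0.34·0.97 + 0.85·0.34·0.03
        = 0.416130 + 0.013860 + 0.267138 + 0.008670 = 0.705798
The terms with intruder present sum to 0.022530, so
  P(intruder | barking, passing raccoon) = 0.022530 / 0.705798 ≈ 0.0319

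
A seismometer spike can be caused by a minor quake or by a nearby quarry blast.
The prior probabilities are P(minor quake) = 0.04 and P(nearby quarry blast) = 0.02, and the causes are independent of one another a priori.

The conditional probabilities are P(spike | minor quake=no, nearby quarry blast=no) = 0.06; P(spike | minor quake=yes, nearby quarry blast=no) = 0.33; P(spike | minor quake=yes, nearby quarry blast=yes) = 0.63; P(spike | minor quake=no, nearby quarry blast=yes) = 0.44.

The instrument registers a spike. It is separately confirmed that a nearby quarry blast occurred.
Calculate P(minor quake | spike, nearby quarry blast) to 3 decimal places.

Weight on minor quake=true, given the evidence: 0.63*0.04 = 0.025200
Normalizer over all consistent configurations: 0.44*0.96 + 0.63*0.04 = 0.447600
Posterior = 0.025200 / 0.447600 ≈ 0.056

P(minor quake | spike, nearby quarry blast) ≈ 0.056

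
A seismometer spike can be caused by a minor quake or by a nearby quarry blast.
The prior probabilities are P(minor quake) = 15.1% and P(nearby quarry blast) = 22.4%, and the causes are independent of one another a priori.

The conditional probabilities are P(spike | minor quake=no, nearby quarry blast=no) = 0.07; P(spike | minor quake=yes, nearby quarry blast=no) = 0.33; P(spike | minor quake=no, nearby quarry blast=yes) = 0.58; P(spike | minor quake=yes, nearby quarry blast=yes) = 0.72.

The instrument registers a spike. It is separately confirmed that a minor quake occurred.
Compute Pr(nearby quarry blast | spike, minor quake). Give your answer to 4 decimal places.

Pr(nearby quarry blast | spike, minor quake) ≈ 0.3864

P(spike | minor quake) = 0.33×0.776 + 0.72×0.224 = 0.256080 + 0.161280 = 0.417360
Restricting to configurations with nearby quarry blast present: 0.72×0.224 = 0.161280.
P(nearby quarry blast | spike, minor quake) = 0.161280 / 0.417360 ≈ 0.3864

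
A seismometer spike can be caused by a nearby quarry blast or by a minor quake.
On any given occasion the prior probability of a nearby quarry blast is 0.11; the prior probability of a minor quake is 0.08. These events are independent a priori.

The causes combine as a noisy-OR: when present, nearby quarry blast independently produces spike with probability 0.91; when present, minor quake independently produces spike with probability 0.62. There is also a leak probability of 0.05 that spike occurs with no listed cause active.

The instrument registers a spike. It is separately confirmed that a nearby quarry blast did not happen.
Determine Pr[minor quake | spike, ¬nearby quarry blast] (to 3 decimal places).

Under noisy-OR, P(spike | causes) = 1 − (1−0.05)·∏(1−qᵢ) over the active causes.
P(spike | ¬nearby quarry blast) = 0.05·0.92 + 0.639·0.08 = 0.046000 + 0.051120 = 0.097120
The minor quake-present share is 0.639·0.08 = 0.051120.
P(minor quake | spike, ¬nearby quarry blast) = 0.051120 / 0.097120 ≈ 0.526

Pr[minor quake | spike, ¬nearby quarry blast] ≈ 0.526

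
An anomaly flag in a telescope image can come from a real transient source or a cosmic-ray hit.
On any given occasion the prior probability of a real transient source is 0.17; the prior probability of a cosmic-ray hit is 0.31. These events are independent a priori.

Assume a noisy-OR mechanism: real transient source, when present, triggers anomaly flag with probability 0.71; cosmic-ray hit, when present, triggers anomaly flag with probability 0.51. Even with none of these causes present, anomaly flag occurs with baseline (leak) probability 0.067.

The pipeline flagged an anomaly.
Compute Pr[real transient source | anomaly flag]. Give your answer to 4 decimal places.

Under noisy-OR, P(anomaly flag | causes) = 1 − (1−0.067)·∏(1−qᵢ) over the active causes.
Numerator (weight on configurations with real transient source): 0.085562 + 0.045713 = 0.131275
Normalizer over all consistent configurations: 0.067*0.83*0.69 + 0.54283*0.83*0.31 + 0.72943*0.17*0.69 + 0.867421*0.17*0.31 = 0.309316
P(real transient source | anomaly flag) = 0.131275/0.309316 ≈ 0.4244

Pr[real transient source | anomaly flag] ≈ 0.4244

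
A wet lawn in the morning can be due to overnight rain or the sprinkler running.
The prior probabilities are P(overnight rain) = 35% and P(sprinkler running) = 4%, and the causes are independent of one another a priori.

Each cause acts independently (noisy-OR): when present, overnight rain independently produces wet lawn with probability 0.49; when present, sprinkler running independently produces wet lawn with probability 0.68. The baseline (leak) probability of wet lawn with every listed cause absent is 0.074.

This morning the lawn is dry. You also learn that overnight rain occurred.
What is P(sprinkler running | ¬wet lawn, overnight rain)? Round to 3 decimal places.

Under noisy-OR, P(wet lawn | causes) = 1 − (1−0.074)·∏(1−qᵢ) over the active causes.
Enumerate both values of sprinkler running and weight by the priors:
  P(¬wet lawn | overnight rain) = 0.47226×0.96 + 0.151123×0.04
        = 0.453370 + 0.006045 = 0.459415
The terms with sprinkler running present sum to 0.006045, so
  P(sprinkler running | ¬wet lawn, overnight rain) = 0.006045 / 0.459415 ≈ 0.013

P(sprinkler running | ¬wet lawn, overnight rain) ≈ 0.013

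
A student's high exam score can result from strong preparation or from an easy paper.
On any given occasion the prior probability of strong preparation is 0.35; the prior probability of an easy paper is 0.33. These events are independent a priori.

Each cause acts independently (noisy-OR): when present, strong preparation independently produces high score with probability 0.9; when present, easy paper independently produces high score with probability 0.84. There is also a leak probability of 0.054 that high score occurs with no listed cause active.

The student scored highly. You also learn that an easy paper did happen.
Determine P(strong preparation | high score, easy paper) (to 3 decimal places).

P(strong preparation | high score, easy paper) ≈ 0.385

Under noisy-OR, P(high score | causes) = 1 − (1−0.054)·∏(1−qᵢ) over the active causes.
Weight on strong preparation=true, given the evidence: 0.984864·0.35 = 0.344702
Normalizer over all consistent configurations: 0.84864·0.65 + 0.984864·0.35 = 0.896318
Posterior = 0.344702 / 0.896318 ≈ 0.385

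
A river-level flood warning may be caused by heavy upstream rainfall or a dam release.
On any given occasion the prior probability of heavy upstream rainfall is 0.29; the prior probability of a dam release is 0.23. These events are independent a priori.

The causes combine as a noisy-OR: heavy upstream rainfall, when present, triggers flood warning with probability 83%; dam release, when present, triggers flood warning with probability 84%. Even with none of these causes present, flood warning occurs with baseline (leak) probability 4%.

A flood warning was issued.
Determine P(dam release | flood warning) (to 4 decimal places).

Under noisy-OR, P(flood warning | causes) = 1 − (1−0.04)·∏(1−qᵢ) over the active causes.
P(flood warning) = 0.04*0.71*0.77 + 0.8464*0.71*0.23 + 0.8368*0.29*0.77 + 0.973888*0.29*0.23 = 0.021868 + 0.138217 + 0.186857 + 0.064958 = 0.411900
Of this, 0.203175 comes from 0.138217 + 0.064958 (the dam release=true cases).
So P(dam release | flood warning) = 0.203175/0.411900 ≈ 0.4933.

P(dam release | flood warning) ≈ 0.4933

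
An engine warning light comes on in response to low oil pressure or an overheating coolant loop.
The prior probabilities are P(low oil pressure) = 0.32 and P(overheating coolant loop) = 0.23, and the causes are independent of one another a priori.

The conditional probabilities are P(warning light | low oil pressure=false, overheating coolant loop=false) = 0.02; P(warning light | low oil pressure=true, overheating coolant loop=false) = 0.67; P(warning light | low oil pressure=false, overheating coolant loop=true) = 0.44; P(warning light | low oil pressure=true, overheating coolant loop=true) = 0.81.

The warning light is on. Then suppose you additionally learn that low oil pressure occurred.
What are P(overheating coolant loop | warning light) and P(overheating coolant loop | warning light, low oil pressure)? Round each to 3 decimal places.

P(overheating coolant loop | warning light) ≈ 0.422; P(overheating coolant loop | warning light, low oil pressure) ≈ 0.265

P(warning light) = 0.02×0.68×0.77 + 0.44×0.68×0.23 + 0.67×0.32×0.77 + 0.81×0.32×0.23 = 0.010472 + 0.068816 + 0.165088 + 0.059616 = 0.303992
The overheating coolant loop-present share is 0.068816 + 0.059616 = 0.128432.
So P(overheating coolant loop | warning light) = 0.128432/0.303992 ≈ 0.422.

With the extra evidence:
For the numerator, keep only overheating coolant loop=true terms: 0.81·0.23 = 0.186300
Normalizer over all consistent configurations: 0.67·0.77 + 0.81·0.23 = 0.702200
P(overheating coolant loop | warning light, low oil pressure) = 0.186300/0.702200 ≈ 0.265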